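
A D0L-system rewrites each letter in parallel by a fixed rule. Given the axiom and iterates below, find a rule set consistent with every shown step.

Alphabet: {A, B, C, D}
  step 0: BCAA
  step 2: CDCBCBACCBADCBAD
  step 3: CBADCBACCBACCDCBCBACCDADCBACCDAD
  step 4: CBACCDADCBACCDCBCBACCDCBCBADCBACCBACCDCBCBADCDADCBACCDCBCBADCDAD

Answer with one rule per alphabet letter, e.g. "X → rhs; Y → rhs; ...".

A->CD, B->AC, C->CB, D->AD

  step 3 ⇒ step 4: CBADCBACCBACCDCBCBACCDADCBACCDAD ⇒ CB·AC·CD·AD·CB·AC·CD·CB·CB·AC·CD·CB·CB·AD·CB·AC·CB·AC·CD·CB·CB·AD·CD·AD·CB·AC·CD·CB·CB·AD·CD·AD
    A ↦ CD
    B ↦ AC
    C ↦ CB
    D ↦ AD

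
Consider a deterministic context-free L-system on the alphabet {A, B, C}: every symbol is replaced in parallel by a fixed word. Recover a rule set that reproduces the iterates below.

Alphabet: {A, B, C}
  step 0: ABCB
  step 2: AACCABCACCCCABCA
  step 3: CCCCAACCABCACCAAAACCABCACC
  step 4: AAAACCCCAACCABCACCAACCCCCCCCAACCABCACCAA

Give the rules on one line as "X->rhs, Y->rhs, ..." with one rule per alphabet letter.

A->CC, B->ABC, C->A

  step 3 ⇒ step 4: CCCCAACCABCACCAAAACCABCACC ⇒ A·A·A·A·CC·CC·A·A·CC·ABC·A·CC·A·A·CC·CC·CC·CC·A·A·CC·ABC·A·CC·A·A
    A ↦ CC
    B ↦ ABC
    C ↦ A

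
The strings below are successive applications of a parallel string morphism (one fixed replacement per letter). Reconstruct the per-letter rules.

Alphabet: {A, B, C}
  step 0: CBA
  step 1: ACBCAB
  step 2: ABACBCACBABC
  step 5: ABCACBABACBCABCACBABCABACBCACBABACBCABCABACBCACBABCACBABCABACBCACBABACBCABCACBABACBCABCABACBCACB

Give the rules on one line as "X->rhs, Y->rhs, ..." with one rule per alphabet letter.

  step 1 ⇒ step 2: ACBCAB ⇒ AB·ACB·C·ACB·AB·C
    A ↦ AB
    B ↦ C
    C ↦ ACB

A->AB, B->C, C->ACB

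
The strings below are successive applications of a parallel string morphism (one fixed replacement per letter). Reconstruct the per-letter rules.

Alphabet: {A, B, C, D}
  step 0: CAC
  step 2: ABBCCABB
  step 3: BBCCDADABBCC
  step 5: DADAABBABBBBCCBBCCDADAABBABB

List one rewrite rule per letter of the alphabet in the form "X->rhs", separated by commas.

  step 2 ⇒ step 3: ABBCCABB ⇒ BB·C·C·DA·DA·BB·C·C
    A ↦ BB
    B ↦ C
    C ↦ DA
    D ↦ A  (constrained at step 3)

A->BB, B->C, C->DA, D->A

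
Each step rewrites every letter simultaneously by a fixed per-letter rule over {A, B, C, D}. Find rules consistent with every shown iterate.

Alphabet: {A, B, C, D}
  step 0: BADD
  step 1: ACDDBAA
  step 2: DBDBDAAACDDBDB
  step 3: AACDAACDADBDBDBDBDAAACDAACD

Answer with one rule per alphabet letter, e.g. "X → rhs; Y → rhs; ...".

  step 2 ⇒ step 3: DBDBDAAACDDBDB ⇒ A·ACD·A·ACD·A·DB·DB·DB·DBD·A·A·ACD·A·ACD
    A ↦ DB
    B ↦ ACD
    C ↦ DBD
    D ↦ A

A->DB, B->ACD, C->DBD, D->A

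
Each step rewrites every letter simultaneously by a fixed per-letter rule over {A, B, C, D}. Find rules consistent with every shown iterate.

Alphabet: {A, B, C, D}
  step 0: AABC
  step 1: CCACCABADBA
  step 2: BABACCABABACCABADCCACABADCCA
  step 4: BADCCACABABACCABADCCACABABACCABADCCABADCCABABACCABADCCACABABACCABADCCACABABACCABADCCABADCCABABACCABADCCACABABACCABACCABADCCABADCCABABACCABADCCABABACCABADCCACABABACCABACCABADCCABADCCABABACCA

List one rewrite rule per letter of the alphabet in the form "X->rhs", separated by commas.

  step 1 ⇒ step 2: CCACCABADBA ⇒ BA·BA·CCA·BA·BA·CCA·BAD·CCA·CA·BAD·CCA
    A ↦ CCA
    B ↦ BAD
    C ↦ BA
    D ↦ CA

A->CCA, B->BAD, C->BA, D->CA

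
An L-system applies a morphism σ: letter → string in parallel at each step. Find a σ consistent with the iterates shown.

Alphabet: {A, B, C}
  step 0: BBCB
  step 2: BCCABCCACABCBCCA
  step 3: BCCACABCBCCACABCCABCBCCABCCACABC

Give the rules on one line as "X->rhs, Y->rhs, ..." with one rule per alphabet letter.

A->BC, B->BC, C->CA

  step 2 ⇒ step 3: BCCABCCACABCBCCA ⇒ BC·CA·CA·BC·BC·CA·CA·BC·CA·BC·BC·CA·BC·CA·CA·BC
    A ↦ BC
    B ↦ BC
    C ↦ CA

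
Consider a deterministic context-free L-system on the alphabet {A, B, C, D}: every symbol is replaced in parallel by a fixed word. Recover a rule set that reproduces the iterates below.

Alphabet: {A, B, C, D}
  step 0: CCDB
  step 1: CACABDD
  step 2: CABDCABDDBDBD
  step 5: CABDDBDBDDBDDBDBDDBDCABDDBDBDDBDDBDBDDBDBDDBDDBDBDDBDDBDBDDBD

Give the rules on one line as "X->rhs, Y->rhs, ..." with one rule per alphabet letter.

A->BD, B->D, C->CA, D->BD

  step 1 ⇒ step 2: CACABDD ⇒ CA·BD·CA·BD·D·BD·BD
    A ↦ BD
    B ↦ D
    C ↦ CA
    D ↦ BD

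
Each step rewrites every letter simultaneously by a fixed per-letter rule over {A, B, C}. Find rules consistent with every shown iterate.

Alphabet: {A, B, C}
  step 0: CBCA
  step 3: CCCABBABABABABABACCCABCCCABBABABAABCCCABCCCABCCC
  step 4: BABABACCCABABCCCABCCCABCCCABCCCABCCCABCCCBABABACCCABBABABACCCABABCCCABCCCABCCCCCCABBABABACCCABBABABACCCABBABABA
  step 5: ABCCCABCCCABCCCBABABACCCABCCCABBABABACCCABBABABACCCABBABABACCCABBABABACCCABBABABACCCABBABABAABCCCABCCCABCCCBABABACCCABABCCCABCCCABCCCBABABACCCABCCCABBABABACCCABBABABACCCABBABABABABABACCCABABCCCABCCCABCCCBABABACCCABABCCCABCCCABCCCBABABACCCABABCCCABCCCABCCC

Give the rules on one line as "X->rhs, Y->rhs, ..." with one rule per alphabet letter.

  step 4 ⇒ step 5: BABABACCCABABCCCABCCCABCCCABCCCABCCCABCCCBABABACCCABBABABACCCABABCCCABCCCABCCCCCCABBABABACCCABBABABACCCABBABABA ⇒ AB·CCC·AB·CCC·AB·CCC·BA·BA·BA·CCC·AB·CCC·AB·BA·BA·BA·CCC·AB·BA·BA·BA·CCC·AB·BA·BA·BA·CCC·AB·BA·BA·BA·CCC·AB·BA·BA·BA·CCC·AB·BA·BA·BA·AB·CCC·AB·CCC·AB·CCC·BA·BA·BA·CCC·AB·AB·CCC·AB·CCC·AB·CCC·BA·BA·BA·CCC·AB·CCC·AB·BA·BA·BA·CCC·AB·BA·BA·BA·CCC·AB·BA·BA·BA·BA·BA·BA·CCC·AB·AB·CCC·AB·CCC·AB·CCC·BA·BA·BA·CCC·AB·AB·CCC·AB·CCC·AB·CCC·BA·BA·BA·CCC·AB·AB·CCC·AB·CCC·AB·CCC
    A ↦ CCC
    B ↦ AB
    C ↦ BA

A->CCC, B->AB, C->BA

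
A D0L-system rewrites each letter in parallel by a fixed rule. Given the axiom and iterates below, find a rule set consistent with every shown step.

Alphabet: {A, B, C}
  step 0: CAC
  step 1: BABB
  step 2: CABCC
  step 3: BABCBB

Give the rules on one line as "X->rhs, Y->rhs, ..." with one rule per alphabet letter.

  step 2 ⇒ step 3: CABCC ⇒ B·AB·C·B·B
    A ↦ AB
    B ↦ C
    C ↦ B

A->AB, B->C, C->B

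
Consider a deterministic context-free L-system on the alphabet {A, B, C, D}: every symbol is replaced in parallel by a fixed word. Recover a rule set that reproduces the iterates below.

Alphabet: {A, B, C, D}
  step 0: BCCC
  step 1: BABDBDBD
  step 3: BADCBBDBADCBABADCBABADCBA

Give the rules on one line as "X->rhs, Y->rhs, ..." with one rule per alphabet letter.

  step 0 ⇒ step 1: BCCC ⇒ BA·BD·BD·BD
    B ↦ BA
    C ↦ BD
    A ↦ DC  (constrained at step 1)
    D ↦ B  (constrained at step 1)

A->DC, B->BA, C->BD, D->B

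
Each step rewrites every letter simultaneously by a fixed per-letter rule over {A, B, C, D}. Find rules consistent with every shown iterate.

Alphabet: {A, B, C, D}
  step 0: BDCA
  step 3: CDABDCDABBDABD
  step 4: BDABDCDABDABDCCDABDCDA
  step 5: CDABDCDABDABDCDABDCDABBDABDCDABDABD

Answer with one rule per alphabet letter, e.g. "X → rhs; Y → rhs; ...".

A->BD, B->C, C->B, D->DA

  step 4 ⇒ step 5: BDABDCDABDABDCCDABDCDA ⇒ C·DA·BD·C·DA·B·DA·BD·C·DA·BD·C·DA·B·B·DA·BD·C·DA·B·DA·BD
    A ↦ BD
    B ↦ C
    C ↦ B
    D ↦ DA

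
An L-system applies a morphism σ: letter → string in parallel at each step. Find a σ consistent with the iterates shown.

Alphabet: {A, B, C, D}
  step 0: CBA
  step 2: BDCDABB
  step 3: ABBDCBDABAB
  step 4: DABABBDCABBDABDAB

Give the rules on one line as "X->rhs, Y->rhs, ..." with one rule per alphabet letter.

  step 3 ⇒ step 4: ABBDCBDABAB ⇒ D·AB·AB·B·DC·AB·B·D·AB·D·AB
    A ↦ D
    B ↦ AB
    C ↦ DC
    D ↦ B

A->D, B->AB, C->DC, D->B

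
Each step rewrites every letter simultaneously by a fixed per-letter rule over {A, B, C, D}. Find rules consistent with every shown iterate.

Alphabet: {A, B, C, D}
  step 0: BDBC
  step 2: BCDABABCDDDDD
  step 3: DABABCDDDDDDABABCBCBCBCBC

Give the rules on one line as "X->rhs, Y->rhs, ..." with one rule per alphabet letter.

  step 2 ⇒ step 3: BCDABABCDDDDD ⇒ D·ABA·BC·DD·D·DD·D·ABA·BC·BC·BC·BC·BC
    A ↦ DD
    B ↦ D
    C ↦ ABA
    D ↦ BC

A->DD, B->D, C->ABA, D->BC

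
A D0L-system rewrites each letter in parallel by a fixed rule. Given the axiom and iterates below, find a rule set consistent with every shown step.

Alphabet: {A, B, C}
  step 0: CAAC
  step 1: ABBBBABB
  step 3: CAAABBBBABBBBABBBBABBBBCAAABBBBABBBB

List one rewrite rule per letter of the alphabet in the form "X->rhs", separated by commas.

  step 0 ⇒ step 1: CAAC ⇒ ABB·B·B·ABB
    A ↦ B
    C ↦ ABB
    B ↦ CAA  (constrained at step 1)

A->B, B->CAA, C->ABB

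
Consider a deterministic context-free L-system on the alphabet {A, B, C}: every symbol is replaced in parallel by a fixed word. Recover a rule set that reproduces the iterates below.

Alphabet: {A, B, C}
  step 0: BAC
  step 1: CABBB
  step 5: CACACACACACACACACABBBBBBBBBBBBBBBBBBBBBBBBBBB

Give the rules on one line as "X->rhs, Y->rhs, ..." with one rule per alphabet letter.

A->B, B->CA, C->BB

  step 0 ⇒ step 1: BAC ⇒ CA·B·BB
    A ↦ B
    B ↦ CA
    C ↦ BB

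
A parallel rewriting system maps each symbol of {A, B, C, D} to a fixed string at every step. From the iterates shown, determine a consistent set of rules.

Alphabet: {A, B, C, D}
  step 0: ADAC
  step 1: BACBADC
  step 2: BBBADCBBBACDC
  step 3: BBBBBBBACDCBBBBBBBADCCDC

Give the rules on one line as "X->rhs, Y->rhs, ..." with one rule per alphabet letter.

  step 2 ⇒ step 3: BBBADCBBBACDC ⇒ BB·BB·BB·BA·C·DC·BB·BB·BB·BA·DC·C·DC
    A ↦ BA
    B ↦ BB
    C ↦ DC
    D ↦ C

A->BA, B->BB, C->DC, D->C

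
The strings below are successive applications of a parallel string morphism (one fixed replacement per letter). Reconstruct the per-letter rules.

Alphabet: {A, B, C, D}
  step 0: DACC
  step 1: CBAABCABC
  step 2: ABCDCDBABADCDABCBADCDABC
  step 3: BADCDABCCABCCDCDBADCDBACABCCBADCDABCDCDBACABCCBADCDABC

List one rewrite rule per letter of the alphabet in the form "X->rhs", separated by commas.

A->BA, B->DCD, C->ABC, D->C

  step 2 ⇒ step 3: ABCDCDBABADCDABCBADCDABC ⇒ BA·DCD·ABC·C·ABC·C·DCD·BA·DCD·BA·C·ABC·C·BA·DCD·ABC·DCD·BA·C·ABC·C·BA·DCD·ABC
    A ↦ BA
    B ↦ DCD
    C ↦ ABC
    D ↦ C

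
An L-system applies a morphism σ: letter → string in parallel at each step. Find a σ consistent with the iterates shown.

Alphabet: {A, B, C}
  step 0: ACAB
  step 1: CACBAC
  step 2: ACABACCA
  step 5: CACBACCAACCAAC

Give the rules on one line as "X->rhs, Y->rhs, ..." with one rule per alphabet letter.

  step 1 ⇒ step 2: CACBAC ⇒ A·C·A·BAC·C·A
    A ↦ C
    B ↦ BAC
    C ↦ A

A->C, B->BAC, C->A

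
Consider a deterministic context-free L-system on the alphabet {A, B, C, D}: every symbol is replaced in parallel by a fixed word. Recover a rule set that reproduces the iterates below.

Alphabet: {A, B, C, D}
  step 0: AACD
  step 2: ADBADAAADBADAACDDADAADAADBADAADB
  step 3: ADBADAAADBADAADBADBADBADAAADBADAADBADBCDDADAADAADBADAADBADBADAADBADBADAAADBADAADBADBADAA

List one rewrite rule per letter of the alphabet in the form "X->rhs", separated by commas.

A->ADB, B->A, C->CDD, D->ADA

  step 2 ⇒ step 3: ADBADAAADBADAACDDADAADAADBADAADB ⇒ ADB·ADA·A·ADB·ADA·ADB·ADB·ADB·ADA·A·ADB·ADA·ADB·ADB·CDD·ADA·ADA·ADB·ADA·ADB·ADB·ADA·ADB·ADB·ADA·A·ADB·ADA·ADB·ADB·ADA·A
    A ↦ ADB
    B ↦ A
    C ↦ CDD
    D ↦ ADA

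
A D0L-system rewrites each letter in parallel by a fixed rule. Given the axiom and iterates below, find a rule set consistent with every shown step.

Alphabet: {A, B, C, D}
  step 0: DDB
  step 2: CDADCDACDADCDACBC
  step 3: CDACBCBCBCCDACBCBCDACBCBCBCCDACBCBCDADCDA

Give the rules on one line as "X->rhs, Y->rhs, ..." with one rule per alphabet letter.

  step 2 ⇒ step 3: CDADCDACDADCDACBC ⇒ CDA·CBC·B·CBC·CDA·CBC·B·CDA·CBC·B·CBC·CDA·CBC·B·CDA·D·CDA
    A ↦ B
    B ↦ D
    C ↦ CDA
    D ↦ CBC

A->B, B->D, C->CDA, D->CBC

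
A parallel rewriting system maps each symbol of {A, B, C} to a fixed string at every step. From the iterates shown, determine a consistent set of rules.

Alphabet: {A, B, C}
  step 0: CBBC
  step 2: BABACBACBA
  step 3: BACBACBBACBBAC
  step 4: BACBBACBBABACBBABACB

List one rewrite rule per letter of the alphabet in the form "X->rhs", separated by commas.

  step 3 ⇒ step 4: BACBACBBACBBAC ⇒ BA·C·B·BA·C·B·BA·BA·C·B·BA·BA·C·B
    A ↦ C
    B ↦ BA
    C ↦ B

A->C, B->BA, C->B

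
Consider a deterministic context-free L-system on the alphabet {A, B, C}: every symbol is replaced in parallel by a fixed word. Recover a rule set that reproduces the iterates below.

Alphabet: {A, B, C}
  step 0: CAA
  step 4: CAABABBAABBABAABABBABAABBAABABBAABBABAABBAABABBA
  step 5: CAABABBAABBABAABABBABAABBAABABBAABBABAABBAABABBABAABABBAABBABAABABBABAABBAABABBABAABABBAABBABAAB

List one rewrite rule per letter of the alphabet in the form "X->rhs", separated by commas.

A->AB, B->BA, C->CA

  step 4 ⇒ step 5: CAABABBAABBABAABABBABAABBAABABBAABBABAABBAABABBA ⇒ CA·AB·AB·BA·AB·BA·BA·AB·AB·BA·BA·AB·BA·AB·AB·BA·AB·BA·BA·AB·BA·AB·AB·BA·BA·AB·AB·BA·AB·BA·BA·AB·AB·BA·BA·AB·BA·AB·AB·BA·BA·AB·AB·BA·AB·BA·BA·AB
    A ↦ AB
    B ↦ BA
    C ↦ CA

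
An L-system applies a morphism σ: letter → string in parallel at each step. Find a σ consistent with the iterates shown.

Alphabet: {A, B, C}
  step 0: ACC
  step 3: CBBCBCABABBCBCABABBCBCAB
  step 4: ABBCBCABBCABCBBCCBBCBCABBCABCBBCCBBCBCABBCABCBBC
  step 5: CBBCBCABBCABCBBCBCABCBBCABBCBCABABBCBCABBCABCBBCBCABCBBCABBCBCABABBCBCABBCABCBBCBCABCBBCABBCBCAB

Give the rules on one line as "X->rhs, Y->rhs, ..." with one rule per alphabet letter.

A->CB, B->BC, C->AB

  step 4 ⇒ step 5: ABBCBCABBCABCBBCCBBCBCABBCABCBBCCBBCBCABBCABCBBC ⇒ CB·BC·BC·AB·BC·AB·CB·BC·BC·AB·CB·BC·AB·BC·BC·AB·AB·BC·BC·AB·BC·AB·CB·BC·BC·AB·CB·BC·AB·BC·BC·AB·AB·BC·BC·AB·BC·AB·CB·BC·BC·AB·CB·BC·AB·BC·BC·AB
    A ↦ CB
    B ↦ BC
    C ↦ AB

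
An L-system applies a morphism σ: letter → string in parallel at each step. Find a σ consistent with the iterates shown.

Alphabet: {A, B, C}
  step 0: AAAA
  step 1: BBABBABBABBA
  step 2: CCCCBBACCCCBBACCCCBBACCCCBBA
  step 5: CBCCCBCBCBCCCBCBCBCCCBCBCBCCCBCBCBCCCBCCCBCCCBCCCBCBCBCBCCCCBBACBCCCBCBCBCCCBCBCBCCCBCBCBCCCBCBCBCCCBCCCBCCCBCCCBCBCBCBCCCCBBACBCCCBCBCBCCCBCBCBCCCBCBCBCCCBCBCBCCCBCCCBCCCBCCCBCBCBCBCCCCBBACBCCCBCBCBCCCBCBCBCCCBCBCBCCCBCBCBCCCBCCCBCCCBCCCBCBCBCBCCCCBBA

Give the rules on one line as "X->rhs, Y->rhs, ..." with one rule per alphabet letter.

A->BBA, B->CC, C->CB

  step 1 ⇒ step 2: BBABBABBABBA ⇒ CC·CC·BBA·CC·CC·BBA·CC·CC·BBA·CC·CC·BBA
    A ↦ BBA
    B ↦ CC
    C ↦ CB  (constrained at step 2)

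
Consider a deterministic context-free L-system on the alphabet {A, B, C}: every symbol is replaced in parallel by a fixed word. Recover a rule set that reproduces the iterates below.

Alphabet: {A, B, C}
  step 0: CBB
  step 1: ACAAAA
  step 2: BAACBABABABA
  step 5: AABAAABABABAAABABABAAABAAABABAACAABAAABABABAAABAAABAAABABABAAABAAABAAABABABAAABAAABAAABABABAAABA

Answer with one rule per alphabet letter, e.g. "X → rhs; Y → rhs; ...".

  step 1 ⇒ step 2: ACAAAA ⇒ BA·AC·BA·BA·BA·BA
    A ↦ BA
    C ↦ AC
  step 0 ⇒ step 1: CBB ⇒ AC·AA·AA
    B ↦ AA

A->BA, B->AA, C->AC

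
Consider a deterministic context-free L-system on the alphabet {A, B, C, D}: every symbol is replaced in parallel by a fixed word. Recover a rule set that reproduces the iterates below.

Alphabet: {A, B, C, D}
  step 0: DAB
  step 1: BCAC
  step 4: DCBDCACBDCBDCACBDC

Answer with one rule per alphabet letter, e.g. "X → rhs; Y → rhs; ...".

A->C, B->AC, C->DC, D->B

  step 0 ⇒ step 1: DAB ⇒ B·C·AC
    A ↦ C
    B ↦ AC
    D ↦ B
    C ↦ DC  (constrained at step 1)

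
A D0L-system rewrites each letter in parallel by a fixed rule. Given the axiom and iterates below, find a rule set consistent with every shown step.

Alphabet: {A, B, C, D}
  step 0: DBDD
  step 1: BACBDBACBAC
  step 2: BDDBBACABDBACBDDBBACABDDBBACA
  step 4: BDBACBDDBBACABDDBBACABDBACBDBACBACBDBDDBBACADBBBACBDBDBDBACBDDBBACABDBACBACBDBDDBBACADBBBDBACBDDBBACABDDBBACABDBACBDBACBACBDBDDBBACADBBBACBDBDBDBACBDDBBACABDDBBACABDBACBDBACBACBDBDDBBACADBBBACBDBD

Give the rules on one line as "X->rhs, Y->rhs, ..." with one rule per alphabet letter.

  step 1 ⇒ step 2: BACBDBACBAC ⇒ BD·DBB·ACA·BD·BAC·BD·DBB·ACA·BD·DBB·ACA
    A ↦ DBB
    B ↦ BD
    C ↦ ACA
    D ↦ BAC

A->DBB, B->BD, C->ACA, D->BAC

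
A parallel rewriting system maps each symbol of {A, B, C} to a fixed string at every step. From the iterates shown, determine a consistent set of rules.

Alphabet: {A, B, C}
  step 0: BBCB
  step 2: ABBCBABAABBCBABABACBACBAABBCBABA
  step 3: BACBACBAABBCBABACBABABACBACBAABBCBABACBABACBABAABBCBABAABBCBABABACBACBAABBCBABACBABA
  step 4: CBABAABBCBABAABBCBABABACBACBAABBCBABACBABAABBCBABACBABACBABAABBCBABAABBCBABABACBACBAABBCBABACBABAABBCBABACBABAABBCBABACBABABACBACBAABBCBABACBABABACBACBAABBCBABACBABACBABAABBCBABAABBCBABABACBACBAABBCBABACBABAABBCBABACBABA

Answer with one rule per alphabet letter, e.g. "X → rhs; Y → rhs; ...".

A->BA, B->CBA, C->ABB

  step 3 ⇒ step 4: BACBACBAABBCBABACBABABACBACBAABBCBABACBABACBABAABBCBABAABBCBABABACBACBAABBCBABACBABA ⇒ CBA·BA·ABB·CBA·BA·ABB·CBA·BA·BA·CBA·CBA·ABB·CBA·BA·CBA·BA·ABB·CBA·BA·CBA·BA·CBA·BA·ABB·CBA·BA·ABB·CBA·BA·BA·CBA·CBA·ABB·CBA·BA·CBA·BA·ABB·CBA·BA·CBA·BA·ABB·CBA·BA·CBA·BA·BA·CBA·CBA·ABB·CBA·BA·CBA·BA·BA·CBA·CBA·ABB·CBA·BA·CBA·BA·CBA·BA·ABB·CBA·BA·ABB·CBA·BA·BA·CBA·CBA·ABB·CBA·BA·CBA·BA·ABB·CBA·BA·CBA·BA
    A ↦ BA
    B ↦ CBA
    C ↦ ABB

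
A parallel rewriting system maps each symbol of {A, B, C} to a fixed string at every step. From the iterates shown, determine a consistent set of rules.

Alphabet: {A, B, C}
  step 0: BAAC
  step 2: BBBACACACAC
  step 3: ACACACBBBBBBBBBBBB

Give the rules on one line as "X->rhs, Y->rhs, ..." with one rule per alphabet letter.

A->B, B->AC, C->BB

  step 2 ⇒ step 3: BBBACACACAC ⇒ AC·AC·AC·B·BB·B·BB·B·BB·B·BB
    A ↦ B
    B ↦ AC
    C ↦ BB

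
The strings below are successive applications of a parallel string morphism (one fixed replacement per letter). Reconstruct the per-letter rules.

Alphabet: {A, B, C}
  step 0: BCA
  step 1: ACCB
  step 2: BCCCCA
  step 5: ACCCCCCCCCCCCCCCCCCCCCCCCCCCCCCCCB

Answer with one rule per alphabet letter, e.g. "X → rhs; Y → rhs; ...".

A->B, B->A, C->CC

  step 1 ⇒ step 2: ACCB ⇒ B·CC·CC·A
    A ↦ B
    B ↦ A
    C ↦ CC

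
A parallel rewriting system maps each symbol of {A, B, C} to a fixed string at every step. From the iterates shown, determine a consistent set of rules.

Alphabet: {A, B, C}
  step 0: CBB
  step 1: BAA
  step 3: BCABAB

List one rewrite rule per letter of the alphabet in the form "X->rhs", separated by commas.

  step 0 ⇒ step 1: CBB ⇒ B·A·A
    B ↦ A
    C ↦ B
    A ↦ BC  (constrained at step 1)

A->BC, B->A, C->B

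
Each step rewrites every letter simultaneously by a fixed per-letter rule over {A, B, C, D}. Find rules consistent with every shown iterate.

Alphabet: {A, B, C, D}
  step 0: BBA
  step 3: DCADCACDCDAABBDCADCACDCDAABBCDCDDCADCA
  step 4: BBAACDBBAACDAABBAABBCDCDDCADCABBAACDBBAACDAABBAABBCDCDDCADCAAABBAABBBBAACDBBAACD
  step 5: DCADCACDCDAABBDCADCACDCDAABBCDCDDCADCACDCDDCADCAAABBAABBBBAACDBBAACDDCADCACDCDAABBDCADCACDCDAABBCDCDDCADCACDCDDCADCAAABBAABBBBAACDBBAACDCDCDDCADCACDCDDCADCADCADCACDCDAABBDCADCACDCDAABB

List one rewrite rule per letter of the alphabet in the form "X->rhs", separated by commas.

  step 4 ⇒ step 5: BBAACDBBAACDAABBAABBCDCDDCADCABBAACDBBAACDAABBAABBCDCDDCADCAAABBAABBBBAACDBBAACD ⇒ DCA·DCA·CD·CD·AA·BB·DCA·DCA·CD·CD·AA·BB·CD·CD·DCA·DCA·CD·CD·DCA·DCA·AA·BB·AA·BB·BB·AA·CD·BB·AA·CD·DCA·DCA·CD·CD·AA·BB·DCA·DCA·CD·CD·AA·BB·CD·CD·DCA·DCA·CD·CD·DCA·DCA·AA·BB·AA·BB·BB·AA·CD·BB·AA·CD·CD·CD·DCA·DCA·CD·CD·DCA·DCA·DCA·DCA·CD·CD·AA·BB·DCA·DCA·CD·CD·AA·BB
    A ↦ CD
    B ↦ DCA
    C ↦ AA
    D ↦ BB

A->CD, B->DCA, C->AA, D->BB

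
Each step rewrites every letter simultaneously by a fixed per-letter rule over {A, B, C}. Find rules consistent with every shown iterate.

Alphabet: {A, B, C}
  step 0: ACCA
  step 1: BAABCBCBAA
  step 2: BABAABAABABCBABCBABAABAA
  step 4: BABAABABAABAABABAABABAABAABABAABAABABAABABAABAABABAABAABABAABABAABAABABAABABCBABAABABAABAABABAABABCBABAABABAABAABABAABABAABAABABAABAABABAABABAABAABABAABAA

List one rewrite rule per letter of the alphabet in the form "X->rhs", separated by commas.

  step 1 ⇒ step 2: BAABCBCBAA ⇒ BA·BAA·BAA·BA·BC·BA·BC·BA·BAA·BAA
    A ↦ BAA
    B ↦ BA
    C ↦ BC

A->BAA, B->BA, C->BC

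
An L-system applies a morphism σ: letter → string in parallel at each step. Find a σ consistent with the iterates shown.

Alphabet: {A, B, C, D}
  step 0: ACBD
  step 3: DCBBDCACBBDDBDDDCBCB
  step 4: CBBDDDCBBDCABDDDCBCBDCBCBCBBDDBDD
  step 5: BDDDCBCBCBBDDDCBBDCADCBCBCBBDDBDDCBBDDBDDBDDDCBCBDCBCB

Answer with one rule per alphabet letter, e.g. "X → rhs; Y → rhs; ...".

A->CA, B->D, C->BD, D->CB

  step 4 ⇒ step 5: CBBDDDCBBDCABDDDCBCBDCBCBCBBDDBDD ⇒ BD·D·D·CB·CB·CB·BD·D·D·CB·BD·CA·D·CB·CB·CB·BD·D·BD·D·CB·BD·D·BD·D·BD·D·D·CB·CB·D·CB·CB
    A ↦ CA
    B ↦ D
    C ↦ BD
    D ↦ CB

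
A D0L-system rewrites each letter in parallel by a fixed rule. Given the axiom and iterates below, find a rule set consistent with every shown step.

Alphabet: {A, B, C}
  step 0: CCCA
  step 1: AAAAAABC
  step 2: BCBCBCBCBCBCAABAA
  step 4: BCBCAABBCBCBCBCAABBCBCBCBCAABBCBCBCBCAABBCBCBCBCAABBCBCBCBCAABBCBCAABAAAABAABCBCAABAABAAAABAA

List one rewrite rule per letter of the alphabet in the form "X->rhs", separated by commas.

  step 1 ⇒ step 2: AAAAAABC ⇒ BC·BC·BC·BC·BC·BC·AAB·AA
    A ↦ BC
    B ↦ AAB
    C ↦ AA

A->BC, B->AAB, C->AA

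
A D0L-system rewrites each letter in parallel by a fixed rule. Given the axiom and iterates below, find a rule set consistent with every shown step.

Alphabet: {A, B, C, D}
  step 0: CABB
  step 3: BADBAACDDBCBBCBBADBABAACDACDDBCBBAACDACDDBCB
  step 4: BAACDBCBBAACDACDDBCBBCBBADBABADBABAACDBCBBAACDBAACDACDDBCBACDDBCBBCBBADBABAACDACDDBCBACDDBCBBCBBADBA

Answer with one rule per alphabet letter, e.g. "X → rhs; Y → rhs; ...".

  step 3 ⇒ step 4: BADBAACDDBCBBCBBADBABAACDACDDBCBBAACDACDDBCB ⇒ BA·ACD·BCB·BA·ACD·ACD·D·BCB·BCB·BA·D·BA·BA·D·BA·BA·ACD·BCB·BA·ACD·BA·ACD·ACD·D·BCB·ACD·D·BCB·BCB·BA·D·BA·BA·ACD·ACD·D·BCB·ACD·D·BCB·BCB·BA·D·BA
    A ↦ ACD
    B ↦ BA
    C ↦ D
    D ↦ BCB

A->ACD, B->BA, C->D, D->BCB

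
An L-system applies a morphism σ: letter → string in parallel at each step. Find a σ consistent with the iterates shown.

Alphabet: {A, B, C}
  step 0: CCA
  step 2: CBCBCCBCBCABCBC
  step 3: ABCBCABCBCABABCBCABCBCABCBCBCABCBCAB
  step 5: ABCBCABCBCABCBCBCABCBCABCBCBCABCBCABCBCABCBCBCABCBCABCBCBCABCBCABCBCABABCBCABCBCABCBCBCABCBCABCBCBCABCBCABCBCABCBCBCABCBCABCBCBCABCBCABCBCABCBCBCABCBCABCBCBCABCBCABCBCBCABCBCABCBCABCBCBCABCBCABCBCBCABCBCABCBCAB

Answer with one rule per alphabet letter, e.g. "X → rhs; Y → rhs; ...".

A->CB, B->CBC, C->AB

  step 2 ⇒ step 3: CBCBCCBCBCABCBC ⇒ AB·CBC·AB·CBC·AB·AB·CBC·AB·CBC·AB·CB·CBC·AB·CBC·AB
    A ↦ CB
    B ↦ CBC
    C ↦ AB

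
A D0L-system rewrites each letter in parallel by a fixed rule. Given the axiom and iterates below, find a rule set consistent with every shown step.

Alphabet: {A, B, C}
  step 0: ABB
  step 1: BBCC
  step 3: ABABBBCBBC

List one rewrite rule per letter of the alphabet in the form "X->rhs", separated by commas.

A->BB, B->C, C->AB

  step 0 ⇒ step 1: ABB ⇒ BB·C·C
    A ↦ BB
    B ↦ C
    C ↦ AB  (constrained at step 1)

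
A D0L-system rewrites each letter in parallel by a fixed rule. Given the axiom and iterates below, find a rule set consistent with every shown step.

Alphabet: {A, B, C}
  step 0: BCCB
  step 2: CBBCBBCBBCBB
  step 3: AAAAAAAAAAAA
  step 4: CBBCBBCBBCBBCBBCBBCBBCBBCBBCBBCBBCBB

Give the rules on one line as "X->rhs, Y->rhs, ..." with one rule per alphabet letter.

  step 3 ⇒ step 4: AAAAAAAAAAAA ⇒ CBB·CBB·CBB·CBB·CBB·CBB·CBB·CBB·CBB·CBB·CBB·CBB
    A ↦ CBB
  step 2 ⇒ step 3: CBBCBBCBBCBB ⇒ A·A·A·A·A·A·A·A·A·A·A·A
    B ↦ A
  step 2 ⇒ step 3: CBBCBBCBBCBB ⇒ A·A·A·A·A·A·A·A·A·A·A·A
    C ↦ A

A->CBB, B->A, C->A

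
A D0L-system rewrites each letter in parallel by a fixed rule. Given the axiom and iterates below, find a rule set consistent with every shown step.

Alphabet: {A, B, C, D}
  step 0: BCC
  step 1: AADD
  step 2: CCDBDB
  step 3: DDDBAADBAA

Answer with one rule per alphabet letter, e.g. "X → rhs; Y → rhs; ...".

  step 2 ⇒ step 3: CCDBDB ⇒ D·D·DB·AA·DB·AA
    B ↦ AA
    C ↦ D
    D ↦ DB
  step 1 ⇒ step 2: AADD ⇒ C·C·DB·DB
    A ↦ C

A->C, B->AA, C->D, D->DB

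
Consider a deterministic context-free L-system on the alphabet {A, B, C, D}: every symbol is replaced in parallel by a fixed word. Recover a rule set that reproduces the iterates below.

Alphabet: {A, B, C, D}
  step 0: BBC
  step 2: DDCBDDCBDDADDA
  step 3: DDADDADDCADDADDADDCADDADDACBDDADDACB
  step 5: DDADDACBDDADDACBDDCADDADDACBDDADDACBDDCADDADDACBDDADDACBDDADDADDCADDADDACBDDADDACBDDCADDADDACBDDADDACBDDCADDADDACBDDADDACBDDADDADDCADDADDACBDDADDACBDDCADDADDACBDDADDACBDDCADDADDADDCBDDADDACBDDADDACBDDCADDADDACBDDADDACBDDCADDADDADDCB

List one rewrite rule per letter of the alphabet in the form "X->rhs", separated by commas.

A->CB, B->CA, C->DD, D->DDA

  step 2 ⇒ step 3: DDCBDDCBDDADDA ⇒ DDA·DDA·DD·CA·DDA·DDA·DD·CA·DDA·DDA·CB·DDA·DDA·CB
    A ↦ CB
    B ↦ CA
    C ↦ DD
    D ↦ DDA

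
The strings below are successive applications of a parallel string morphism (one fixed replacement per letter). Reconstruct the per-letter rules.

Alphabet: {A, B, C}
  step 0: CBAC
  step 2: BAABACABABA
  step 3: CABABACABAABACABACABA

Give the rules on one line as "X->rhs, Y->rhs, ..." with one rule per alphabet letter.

A->BA, B->CA, C->A

  step 2 ⇒ step 3: BAABACABABA ⇒ CA·BA·BA·CA·BA·A·BA·CA·BA·CA·BA
    A ↦ BA
    B ↦ CA
    C ↦ A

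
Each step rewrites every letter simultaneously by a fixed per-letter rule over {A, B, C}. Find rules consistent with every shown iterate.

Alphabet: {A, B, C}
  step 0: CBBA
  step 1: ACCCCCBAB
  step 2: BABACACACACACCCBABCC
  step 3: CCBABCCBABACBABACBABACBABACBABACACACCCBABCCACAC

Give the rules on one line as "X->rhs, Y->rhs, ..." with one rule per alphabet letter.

A->BAB, B->CC, C->AC

  step 2 ⇒ step 3: BABACACACACACCCBABCC ⇒ CC·BAB·CC·BAB·AC·BAB·AC·BAB·AC·BAB·AC·BAB·AC·AC·AC·CC·BAB·CC·AC·AC
    A ↦ BAB
    B ↦ CC
    C ↦ AC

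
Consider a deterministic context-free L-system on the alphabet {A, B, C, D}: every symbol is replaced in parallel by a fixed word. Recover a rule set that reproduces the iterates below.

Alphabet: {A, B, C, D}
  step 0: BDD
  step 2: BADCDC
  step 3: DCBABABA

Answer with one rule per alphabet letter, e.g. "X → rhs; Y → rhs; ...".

  step 2 ⇒ step 3: BADCDC ⇒ DC·BA·B·A·B·A
    A ↦ BA
    B ↦ DC
    C ↦ A
    D ↦ B

A->BA, B->DC, C->A, D->B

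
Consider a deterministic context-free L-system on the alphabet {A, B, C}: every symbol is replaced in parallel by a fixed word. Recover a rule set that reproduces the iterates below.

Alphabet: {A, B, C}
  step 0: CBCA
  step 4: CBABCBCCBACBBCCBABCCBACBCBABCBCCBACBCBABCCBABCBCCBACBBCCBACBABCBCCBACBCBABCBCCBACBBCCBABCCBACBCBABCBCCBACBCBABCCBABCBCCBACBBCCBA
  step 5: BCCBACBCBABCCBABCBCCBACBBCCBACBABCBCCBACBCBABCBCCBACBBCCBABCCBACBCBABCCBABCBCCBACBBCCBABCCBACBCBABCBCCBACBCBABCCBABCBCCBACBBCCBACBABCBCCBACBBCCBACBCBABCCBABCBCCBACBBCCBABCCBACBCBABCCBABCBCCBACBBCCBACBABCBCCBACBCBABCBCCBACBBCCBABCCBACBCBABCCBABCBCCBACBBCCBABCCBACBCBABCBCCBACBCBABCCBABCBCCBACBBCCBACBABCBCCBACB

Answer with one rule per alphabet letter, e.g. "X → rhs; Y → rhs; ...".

  step 4 ⇒ step 5: CBABCBCCBACBBCCBABCCBACBCBABCBCCBACBCBABCCBABCBCCBACBBCCBACBABCBCCBACBCBABCBCCBACBBCCBABCCBACBCBABCBCCBACBCBABCCBABCBCCBACBBCCBA ⇒ BC·CBA·CB·CBA·BC·CBA·BC·BC·CBA·CB·BC·CBA·CBA·BC·BC·CBA·CB·CBA·BC·BC·CBA·CB·BC·CBA·BC·CBA·CB·CBA·BC·CBA·BC·BC·CBA·CB·BC·CBA·BC·CBA·CB·CBA·BC·BC·CBA·CB·CBA·BC·CBA·BC·BC·CBA·CB·BC·CBA·CBA·BC·BC·CBA·CB·BC·CBA·CB·CBA·BC·CBA·BC·BC·CBA·CB·BC·CBA·BC·CBA·CB·CBA·BC·CBA·BC·BC·CBA·CB·BC·CBA·CBA·BC·BC·CBA·CB·CBA·BC·BC·CBA·CB·BC·CBA·BC·CBA·CB·CBA·BC·CBA·BC·BC·CBA·CB·BC·CBA·BC·CBA·CB·CBA·BC·BC·CBA·CB·CBA·BC·CBA·BC·BC·CBA·CB·BC·CBA·CBA·BC·BC·CBA·CB
    A ↦ CB
    B ↦ CBA
    C ↦ BC

A->CB, B->CBA, C->BC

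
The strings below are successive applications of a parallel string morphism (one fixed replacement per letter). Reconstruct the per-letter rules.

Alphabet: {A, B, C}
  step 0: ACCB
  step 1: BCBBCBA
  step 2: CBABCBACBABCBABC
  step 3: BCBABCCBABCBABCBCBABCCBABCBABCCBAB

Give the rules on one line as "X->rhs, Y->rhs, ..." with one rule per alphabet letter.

A->BC, B->CBA, C->B

  step 2 ⇒ step 3: CBABCBACBABCBABC ⇒ B·CBA·BC·CBA·B·CBA·BC·B·CBA·BC·CBA·B·CBA·BC·CBA·B
    A ↦ BC
    B ↦ CBA
    C ↦ B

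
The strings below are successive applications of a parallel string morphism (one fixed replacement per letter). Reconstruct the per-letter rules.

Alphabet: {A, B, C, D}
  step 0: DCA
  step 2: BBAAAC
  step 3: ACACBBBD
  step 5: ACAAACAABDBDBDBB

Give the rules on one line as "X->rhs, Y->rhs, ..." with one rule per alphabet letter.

  step 2 ⇒ step 3: BBAAAC ⇒ AC·AC·B·B·B·D
    A ↦ B
    B ↦ AC
    C ↦ D
    D ↦ AA  (constrained at step 0)

A->B, B->AC, C->D, D->AA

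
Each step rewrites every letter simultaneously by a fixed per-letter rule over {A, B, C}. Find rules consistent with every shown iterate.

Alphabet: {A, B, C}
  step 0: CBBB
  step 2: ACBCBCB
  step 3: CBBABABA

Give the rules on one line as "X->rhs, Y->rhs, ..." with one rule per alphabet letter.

A->CB, B->A, C->B

  step 2 ⇒ step 3: ACBCBCB ⇒ CB·B·A·B·A·B·A
    A ↦ CB
    B ↦ A
    C ↦ B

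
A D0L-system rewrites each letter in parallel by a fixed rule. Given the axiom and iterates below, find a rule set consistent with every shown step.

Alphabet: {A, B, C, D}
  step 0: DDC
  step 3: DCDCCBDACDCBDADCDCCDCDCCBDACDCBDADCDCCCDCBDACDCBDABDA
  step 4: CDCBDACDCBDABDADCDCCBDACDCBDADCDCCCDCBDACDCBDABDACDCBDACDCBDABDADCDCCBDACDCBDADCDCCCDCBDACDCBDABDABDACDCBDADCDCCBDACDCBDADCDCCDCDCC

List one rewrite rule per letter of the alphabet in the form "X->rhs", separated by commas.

A->C, B->D, C->BDA, D->CDC

  step 3 ⇒ step 4: DCDCCBDACDCBDADCDCCDCDCCBDACDCBDADCDCCCDCBDACDCBDABDA ⇒ CDC·BDA·CDC·BDA·BDA·D·CDC·C·BDA·CDC·BDA·D·CDC·C·CDC·BDA·CDC·BDA·BDA·CDC·BDA·CDC·BDA·BDA·D·CDC·C·BDA·CDC·BDA·D·CDC·C·CDC·BDA·CDC·BDA·BDA·BDA·CDC·BDA·D·CDC·C·BDA·CDC·BDA·D·CDC·C·D·CDC·C
    A ↦ C
    B ↦ D
    C ↦ BDA
    D ↦ CDC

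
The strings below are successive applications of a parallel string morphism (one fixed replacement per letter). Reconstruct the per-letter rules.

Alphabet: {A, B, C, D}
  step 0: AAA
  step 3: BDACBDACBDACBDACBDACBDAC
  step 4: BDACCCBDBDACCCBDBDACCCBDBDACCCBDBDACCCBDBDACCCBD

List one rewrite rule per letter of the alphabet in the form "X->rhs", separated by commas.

A->CC, B->BD, C->BD, D->AC

  step 3 ⇒ step 4: BDACBDACBDACBDACBDACBDAC ⇒ BD·AC·CC·BD·BD·AC·CC·BD·BD·AC·CC·BD·BD·AC·CC·BD·BD·AC·CC·BD·BD·AC·CC·BD
    A ↦ CC
    B ↦ BD
    C ↦ BD
    D ↦ AC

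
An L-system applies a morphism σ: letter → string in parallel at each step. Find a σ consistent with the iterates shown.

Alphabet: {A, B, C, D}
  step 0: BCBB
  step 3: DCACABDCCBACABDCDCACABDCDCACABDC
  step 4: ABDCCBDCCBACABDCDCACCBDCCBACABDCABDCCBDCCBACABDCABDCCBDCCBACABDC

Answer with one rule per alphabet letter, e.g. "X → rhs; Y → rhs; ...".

  step 3 ⇒ step 4: DCACABDCCBACABDCDCACABDCDCACABDC ⇒ AB·DC·CB·DC·CB·AC·AB·DC·DC·AC·CB·DC·CB·AC·AB·DC·AB·DC·CB·DC·CB·AC·AB·DC·AB·DC·CB·DC·CB·AC·AB·DC
    A ↦ CB
    B ↦ AC
    C ↦ DC
    D ↦ AB

A->CB, B->AC, C->DC, D->AB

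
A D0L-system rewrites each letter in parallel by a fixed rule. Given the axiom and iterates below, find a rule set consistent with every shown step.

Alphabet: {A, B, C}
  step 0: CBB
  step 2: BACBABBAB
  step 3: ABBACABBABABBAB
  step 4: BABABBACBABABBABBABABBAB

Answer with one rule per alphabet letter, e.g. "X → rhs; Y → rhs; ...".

A->B, B->AB, C->AC

  step 3 ⇒ step 4: ABBACABBABABBAB ⇒ B·AB·AB·B·AC·B·AB·AB·B·AB·B·AB·AB·B·AB
    A ↦ B
    B ↦ AB
    C ↦ AC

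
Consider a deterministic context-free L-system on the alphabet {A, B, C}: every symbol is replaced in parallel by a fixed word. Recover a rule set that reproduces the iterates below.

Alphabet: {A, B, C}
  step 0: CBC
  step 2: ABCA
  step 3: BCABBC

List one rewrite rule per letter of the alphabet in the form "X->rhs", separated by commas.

A->BC, B->A, C->B

  step 2 ⇒ step 3: ABCA ⇒ BC·A·B·BC
    A ↦ BC
    B ↦ A
    C ↦ B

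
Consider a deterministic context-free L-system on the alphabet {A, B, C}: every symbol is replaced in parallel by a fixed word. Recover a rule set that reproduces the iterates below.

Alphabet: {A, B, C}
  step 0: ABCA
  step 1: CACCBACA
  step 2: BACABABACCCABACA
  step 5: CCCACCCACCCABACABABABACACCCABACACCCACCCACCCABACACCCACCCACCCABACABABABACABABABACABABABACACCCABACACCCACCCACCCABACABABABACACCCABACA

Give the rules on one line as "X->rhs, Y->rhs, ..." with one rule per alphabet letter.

A->CA, B->CC, C->BA

  step 1 ⇒ step 2: CACCBACA ⇒ BA·CA·BA·BA·CC·CA·BA·CA
    A ↦ CA
    B ↦ CC
    C ↦ BA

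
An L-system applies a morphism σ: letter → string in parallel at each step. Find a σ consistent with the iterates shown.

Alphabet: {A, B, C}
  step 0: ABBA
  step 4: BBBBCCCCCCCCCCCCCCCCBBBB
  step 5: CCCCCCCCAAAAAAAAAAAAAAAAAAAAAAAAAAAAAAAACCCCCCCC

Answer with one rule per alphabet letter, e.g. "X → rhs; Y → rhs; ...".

A->B, B->CC, C->AA

  step 4 ⇒ step 5: BBBBCCCCCCCCCCCCCCCCBBBB ⇒ CC·CC·CC·CC·AA·AA·AA·AA·AA·AA·AA·AA·AA·AA·AA·AA·AA·AA·AA·AA·CC·CC·CC·CC
    B ↦ CC
    C ↦ AA
    A ↦ B  (constrained at step 0)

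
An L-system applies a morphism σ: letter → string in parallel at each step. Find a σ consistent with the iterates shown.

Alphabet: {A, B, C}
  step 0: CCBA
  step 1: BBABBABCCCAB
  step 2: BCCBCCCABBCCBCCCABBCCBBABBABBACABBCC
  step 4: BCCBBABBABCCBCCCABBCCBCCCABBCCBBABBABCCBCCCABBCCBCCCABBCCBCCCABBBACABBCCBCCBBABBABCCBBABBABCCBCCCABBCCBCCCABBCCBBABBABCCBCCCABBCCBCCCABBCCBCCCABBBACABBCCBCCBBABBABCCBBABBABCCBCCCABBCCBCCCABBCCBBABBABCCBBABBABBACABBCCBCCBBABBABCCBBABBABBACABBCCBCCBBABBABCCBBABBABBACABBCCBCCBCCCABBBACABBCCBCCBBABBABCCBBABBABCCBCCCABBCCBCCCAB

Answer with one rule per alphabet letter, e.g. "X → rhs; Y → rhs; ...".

  step 1 ⇒ step 2: BBABBABCCCAB ⇒ BCC·BCC·CAB·BCC·BCC·CAB·BCC·BBA·BBA·BBA·CAB·BCC
    A ↦ CAB
    B ↦ BCC
    C ↦ BBA

A->CAB, B->BCC, C->BBA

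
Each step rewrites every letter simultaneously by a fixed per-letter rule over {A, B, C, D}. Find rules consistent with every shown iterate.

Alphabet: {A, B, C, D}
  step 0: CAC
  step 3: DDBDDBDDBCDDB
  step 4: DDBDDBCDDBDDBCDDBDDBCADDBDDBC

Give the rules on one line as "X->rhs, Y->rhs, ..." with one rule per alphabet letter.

  step 3 ⇒ step 4: DDBDDBDDBCDDB ⇒ DDB·DDB·C·DDB·DDB·C·DDB·DDB·C·A·DDB·DDB·C
    B ↦ C
    C ↦ A
    D ↦ DDB
    A ↦ D  (constrained at step 0)

A->D, B->C, C->A, D->DDB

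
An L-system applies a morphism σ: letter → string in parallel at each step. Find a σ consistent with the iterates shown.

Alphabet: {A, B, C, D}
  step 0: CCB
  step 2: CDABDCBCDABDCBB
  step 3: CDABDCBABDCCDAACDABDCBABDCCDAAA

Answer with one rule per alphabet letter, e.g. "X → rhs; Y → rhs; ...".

  step 2 ⇒ step 3: CDABDCBCDABDCBB ⇒ CDA·BDC·B·A·BDC·CDA·A·CDA·BDC·B·A·BDC·CDA·A·A
    A ↦ B
    B ↦ A
    C ↦ CDA
    D ↦ BDC

A->B, B->A, C->CDA, D->BDC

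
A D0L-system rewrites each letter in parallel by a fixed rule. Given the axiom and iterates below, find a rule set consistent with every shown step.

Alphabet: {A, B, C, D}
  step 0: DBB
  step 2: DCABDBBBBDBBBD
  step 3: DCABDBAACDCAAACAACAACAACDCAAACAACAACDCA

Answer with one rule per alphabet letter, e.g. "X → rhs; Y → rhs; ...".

  step 2 ⇒ step 3: DCABDBBBBDBBBD ⇒ DCA·BD·B·AAC·DCA·AAC·AAC·AAC·AAC·DCA·AAC·AAC·AAC·DCA
    A ↦ B
    B ↦ AAC
    C ↦ BD
    D ↦ DCA

A->B, B->AAC, C->BD, D->DCA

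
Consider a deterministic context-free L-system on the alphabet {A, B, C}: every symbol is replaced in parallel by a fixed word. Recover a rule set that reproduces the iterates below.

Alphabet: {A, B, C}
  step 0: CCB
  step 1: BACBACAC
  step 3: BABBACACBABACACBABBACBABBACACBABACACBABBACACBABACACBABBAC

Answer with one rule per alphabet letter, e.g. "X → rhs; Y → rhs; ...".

A->BAB, B->AC, C->BAC

  step 0 ⇒ step 1: CCB ⇒ BAC·BAC·AC
    B ↦ AC
    C ↦ BAC
    A ↦ BAB  (constrained at step 1)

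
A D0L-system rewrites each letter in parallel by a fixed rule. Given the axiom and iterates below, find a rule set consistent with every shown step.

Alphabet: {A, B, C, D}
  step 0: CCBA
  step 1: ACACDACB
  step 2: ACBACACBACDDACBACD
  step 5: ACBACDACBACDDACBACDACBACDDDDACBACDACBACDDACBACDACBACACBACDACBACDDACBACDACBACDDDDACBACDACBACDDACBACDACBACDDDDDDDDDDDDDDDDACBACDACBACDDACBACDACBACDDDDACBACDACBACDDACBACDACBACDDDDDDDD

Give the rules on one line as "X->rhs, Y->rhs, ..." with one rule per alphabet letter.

A->ACB, B->D, C->AC, D->DD

  step 1 ⇒ step 2: ACACDACB ⇒ ACB·AC·ACB·AC·DD·ACB·AC·D
    A ↦ ACB
    B ↦ D
    C ↦ AC
    D ↦ DD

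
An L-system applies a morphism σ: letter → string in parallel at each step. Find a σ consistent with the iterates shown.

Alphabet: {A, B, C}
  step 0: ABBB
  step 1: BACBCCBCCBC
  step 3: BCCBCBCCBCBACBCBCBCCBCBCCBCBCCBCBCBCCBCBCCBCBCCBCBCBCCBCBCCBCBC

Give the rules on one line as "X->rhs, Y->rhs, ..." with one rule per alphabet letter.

  step 0 ⇒ step 1: ABBB ⇒ BA·CBC·CBC·CBC
    A ↦ BA
    B ↦ CBC
    C ↦ BC  (constrained at step 1)

A->BA, B->CBC, C->BC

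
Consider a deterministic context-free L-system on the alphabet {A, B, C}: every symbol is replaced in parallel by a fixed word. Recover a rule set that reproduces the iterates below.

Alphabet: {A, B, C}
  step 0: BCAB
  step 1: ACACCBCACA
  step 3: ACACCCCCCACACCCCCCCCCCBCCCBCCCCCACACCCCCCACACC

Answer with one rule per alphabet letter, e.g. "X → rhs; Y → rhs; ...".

A->BC, B->ACA, C->CC

  step 0 ⇒ step 1: BCAB ⇒ ACA·CC·BC·ACA
    A ↦ BC
    B ↦ ACA
    C ↦ CC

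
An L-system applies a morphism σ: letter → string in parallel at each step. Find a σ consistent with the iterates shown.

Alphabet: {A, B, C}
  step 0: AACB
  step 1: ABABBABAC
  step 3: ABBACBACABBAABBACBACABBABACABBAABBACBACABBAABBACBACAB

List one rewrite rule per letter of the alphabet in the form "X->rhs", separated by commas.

A->AB, B->BAC, C->BA

  step 0 ⇒ step 1: AACB ⇒ AB·AB·BA·BAC
    A ↦ AB
    B ↦ BAC
    C ↦ BA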